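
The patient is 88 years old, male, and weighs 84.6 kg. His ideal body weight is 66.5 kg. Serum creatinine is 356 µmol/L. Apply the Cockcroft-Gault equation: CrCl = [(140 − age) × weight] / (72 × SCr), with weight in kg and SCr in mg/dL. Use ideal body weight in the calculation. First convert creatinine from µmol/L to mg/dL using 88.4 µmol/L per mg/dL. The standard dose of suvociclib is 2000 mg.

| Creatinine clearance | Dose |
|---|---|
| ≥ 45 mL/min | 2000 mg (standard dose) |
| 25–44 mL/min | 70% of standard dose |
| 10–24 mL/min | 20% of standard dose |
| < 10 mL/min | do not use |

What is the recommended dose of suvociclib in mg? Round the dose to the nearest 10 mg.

400 mg

SCr = 356 / 88.4 = 4.027 mg/dL
CrCl = (140 − 88) × 66.5 / (72 × 4.027) = 3458.0 / 289.94 ≈ 11.9 mL/min
CrCl ≈ 12 mL/min → bracket 10–24 mL/min.
20% of 2000 mg = 400 mg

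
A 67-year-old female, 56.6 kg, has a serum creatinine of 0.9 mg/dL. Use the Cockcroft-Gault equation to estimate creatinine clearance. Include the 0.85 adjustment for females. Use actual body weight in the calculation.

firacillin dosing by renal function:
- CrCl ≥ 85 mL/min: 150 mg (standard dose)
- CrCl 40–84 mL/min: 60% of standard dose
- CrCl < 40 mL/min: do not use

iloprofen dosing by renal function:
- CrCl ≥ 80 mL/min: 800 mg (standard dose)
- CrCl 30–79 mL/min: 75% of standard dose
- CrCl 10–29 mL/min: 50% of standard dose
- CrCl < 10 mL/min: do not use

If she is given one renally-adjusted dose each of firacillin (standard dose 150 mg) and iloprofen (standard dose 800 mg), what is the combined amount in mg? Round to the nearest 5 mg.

690 mg

CrCl = (140 − 67) × 56.6 / (72 × 0.9) × 0.85 = 4131.8 / 64.80 × 0.85 ≈ 54.2 mL/min
CrCl ≈ 54 mL/min.
firacillin: 40–84 mL/min → 60% of 150 mg = 90 mg.
iloprofen: 30–79 mL/min → 75% of 800 mg = 600 mg.
Total = 90 + 600 = 690 mg.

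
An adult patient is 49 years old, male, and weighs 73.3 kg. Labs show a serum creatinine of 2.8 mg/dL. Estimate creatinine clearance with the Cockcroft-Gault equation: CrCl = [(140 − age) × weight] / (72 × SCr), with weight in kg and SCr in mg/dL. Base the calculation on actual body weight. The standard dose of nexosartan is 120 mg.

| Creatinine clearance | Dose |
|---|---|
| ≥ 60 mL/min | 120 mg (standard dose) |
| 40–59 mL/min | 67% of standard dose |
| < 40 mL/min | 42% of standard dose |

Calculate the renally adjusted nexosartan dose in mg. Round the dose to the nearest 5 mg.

CrCl = (140 − 49) × 73.3 / (72 × 2.8) = 6670.3 / 201.60 ≈ 33.1 mL/min
CrCl ≈ 33 mL/min → bracket < 40 mL/min.
42% of 120 mg = 50.4 mg → 50 mg

50 mg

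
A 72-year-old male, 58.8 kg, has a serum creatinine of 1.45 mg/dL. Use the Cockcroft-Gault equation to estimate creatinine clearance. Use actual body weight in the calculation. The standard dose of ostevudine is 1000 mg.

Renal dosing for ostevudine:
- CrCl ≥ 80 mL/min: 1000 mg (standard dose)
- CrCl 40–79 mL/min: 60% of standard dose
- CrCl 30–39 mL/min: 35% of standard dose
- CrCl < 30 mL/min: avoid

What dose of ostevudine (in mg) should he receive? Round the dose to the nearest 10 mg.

CrCl = (140 − 72) × 58.8 / (72 × 1.45) = 3998.4 / 104.40 ≈ 38.3 mL/min
CrCl ≈ 38 mL/min → bracket 30–39 mL/min.
35% of 1000 mg = 350 mg

350 mg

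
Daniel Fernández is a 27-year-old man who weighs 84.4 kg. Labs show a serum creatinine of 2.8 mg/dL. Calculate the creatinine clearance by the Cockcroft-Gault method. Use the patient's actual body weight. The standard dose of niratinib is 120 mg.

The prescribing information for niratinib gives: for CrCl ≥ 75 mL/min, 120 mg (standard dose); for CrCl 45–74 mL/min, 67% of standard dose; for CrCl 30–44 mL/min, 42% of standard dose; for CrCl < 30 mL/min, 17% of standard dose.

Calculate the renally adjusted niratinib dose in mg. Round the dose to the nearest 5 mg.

80 mg

CrCl = (140 − 27) × 84.4 / (72 × 2.8) = 9537.2 / 201.60 ≈ 47.3 mL/min
CrCl ≈ 47 mL/min → bracket 45–74 mL/min.
67% of 120 mg = 80.4 mg → 80 mg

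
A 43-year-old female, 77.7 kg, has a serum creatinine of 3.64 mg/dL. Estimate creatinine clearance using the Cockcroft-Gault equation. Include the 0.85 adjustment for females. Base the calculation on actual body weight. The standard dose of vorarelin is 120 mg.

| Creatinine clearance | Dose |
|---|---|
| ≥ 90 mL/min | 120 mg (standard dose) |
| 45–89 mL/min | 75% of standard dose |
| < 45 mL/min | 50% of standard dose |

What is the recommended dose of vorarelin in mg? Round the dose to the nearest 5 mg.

CrCl = (140 − 43) × 77.7 / (72 × 3.64) × 0.85 = 7536.9 / 262.08 × 0.85 ≈ 24.4 mL/min
CrCl ≈ 24 mL/min → bracket < 45 mL/min.
50% of 120 mg = 60 mg

60 mg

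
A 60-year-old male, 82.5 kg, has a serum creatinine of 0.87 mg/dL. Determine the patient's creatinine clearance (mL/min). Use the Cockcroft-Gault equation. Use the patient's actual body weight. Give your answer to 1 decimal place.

CrCl = (140 − 60) × 82.5 / (72 × 0.87) = 6600.0 / 62.64 ≈ 105.4 mL/min

105.4 mL/min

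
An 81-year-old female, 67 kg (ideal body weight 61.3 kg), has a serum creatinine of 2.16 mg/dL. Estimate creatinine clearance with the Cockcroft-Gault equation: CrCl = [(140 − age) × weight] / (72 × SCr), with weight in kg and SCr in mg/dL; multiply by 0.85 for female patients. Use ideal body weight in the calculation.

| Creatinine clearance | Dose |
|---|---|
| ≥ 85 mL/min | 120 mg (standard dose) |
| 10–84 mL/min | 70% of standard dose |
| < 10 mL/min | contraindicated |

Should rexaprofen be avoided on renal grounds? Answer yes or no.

no

CrCl = (140 − 81) × 61.3 / (72 × 2.16) × 0.85 = 3616.7 / 155.52 × 0.85 ≈ 19.8 mL/min
CrCl ≈ 20 mL/min, which is ≥ 10 mL/min.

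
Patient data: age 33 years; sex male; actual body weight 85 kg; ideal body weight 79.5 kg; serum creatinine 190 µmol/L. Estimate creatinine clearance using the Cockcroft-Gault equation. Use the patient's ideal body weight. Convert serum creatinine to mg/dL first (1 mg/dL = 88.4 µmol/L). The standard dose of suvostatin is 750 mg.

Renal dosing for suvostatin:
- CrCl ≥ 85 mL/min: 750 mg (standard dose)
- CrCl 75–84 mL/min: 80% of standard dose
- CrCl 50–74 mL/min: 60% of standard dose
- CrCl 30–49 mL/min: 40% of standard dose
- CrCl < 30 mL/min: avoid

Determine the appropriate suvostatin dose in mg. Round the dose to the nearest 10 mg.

450 mg

SCr = 190 / 88.4 = 2.149 mg/dL
CrCl = (140 − 33) × 79.5 / (72 × 2.149) = 8506.5 / 154.73 ≈ 55.0 mL/min
CrCl ≈ 55 mL/min → bracket 50–74 mL/min.
60% of 750 mg = 450 mg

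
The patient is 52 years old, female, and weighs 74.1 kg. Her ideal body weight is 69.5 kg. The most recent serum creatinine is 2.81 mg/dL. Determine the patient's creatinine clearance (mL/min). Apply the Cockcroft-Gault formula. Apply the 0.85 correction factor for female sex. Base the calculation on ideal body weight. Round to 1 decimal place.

CrCl = (140 − 52) × 69.5 / (72 × 2.81) × 0.85 = 6116.0 / 202.32 × 0.85 ≈ 25.7 mL/min

25.7 mL/min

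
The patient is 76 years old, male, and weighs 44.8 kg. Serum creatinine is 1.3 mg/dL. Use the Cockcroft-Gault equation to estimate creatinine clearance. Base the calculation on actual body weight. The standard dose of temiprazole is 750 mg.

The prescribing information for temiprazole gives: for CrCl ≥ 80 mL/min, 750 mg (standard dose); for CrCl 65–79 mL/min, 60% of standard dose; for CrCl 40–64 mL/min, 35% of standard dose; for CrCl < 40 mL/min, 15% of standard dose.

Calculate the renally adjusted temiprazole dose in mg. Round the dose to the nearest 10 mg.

110 mg

CrCl = (140 − 76) × 44.8 / (72 × 1.3) = 2867.2 / 93.60 ≈ 30.6 mL/min
CrCl ≈ 31 mL/min → bracket < 40 mL/min.
15% of 750 mg = 112.5 mg → 110 mg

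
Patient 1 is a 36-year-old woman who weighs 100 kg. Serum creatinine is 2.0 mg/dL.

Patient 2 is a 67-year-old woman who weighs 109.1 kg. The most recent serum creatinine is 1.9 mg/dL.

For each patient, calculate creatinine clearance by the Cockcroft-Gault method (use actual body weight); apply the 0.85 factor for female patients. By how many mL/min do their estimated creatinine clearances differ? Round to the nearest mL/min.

12 mL/min

Patient 1: CrCl = (140 − 36) × 100 / (72 × 2) × 0.85 = 10400.0 / 144.00 × 0.85 ≈ 61.4 mL/min
Patient 2: CrCl = (140 − 67) × 109.1 / (72 × 1.9) × 0.85 = 7964.3 / 136.80 × 0.85 ≈ 49.5 mL/min
|61.4 − 49.5| = 11.9 mL/min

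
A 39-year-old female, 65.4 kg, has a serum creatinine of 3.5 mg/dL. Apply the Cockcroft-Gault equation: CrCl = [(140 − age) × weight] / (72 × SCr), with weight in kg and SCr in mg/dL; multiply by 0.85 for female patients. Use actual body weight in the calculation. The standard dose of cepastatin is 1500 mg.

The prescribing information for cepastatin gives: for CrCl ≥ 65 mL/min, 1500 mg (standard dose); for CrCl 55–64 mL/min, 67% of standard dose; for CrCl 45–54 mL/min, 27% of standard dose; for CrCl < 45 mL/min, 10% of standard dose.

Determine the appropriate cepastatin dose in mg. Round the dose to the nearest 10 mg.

CrCl = (140 − 39) × 65.4 / (72 × 3.5) × 0.85 = 6605.4 / 252.00 × 0.85 ≈ 22.3 mL/min
CrCl ≈ 22 mL/min → bracket < 45 mL/min.
10% of 1500 mg = 150 mg

150 mg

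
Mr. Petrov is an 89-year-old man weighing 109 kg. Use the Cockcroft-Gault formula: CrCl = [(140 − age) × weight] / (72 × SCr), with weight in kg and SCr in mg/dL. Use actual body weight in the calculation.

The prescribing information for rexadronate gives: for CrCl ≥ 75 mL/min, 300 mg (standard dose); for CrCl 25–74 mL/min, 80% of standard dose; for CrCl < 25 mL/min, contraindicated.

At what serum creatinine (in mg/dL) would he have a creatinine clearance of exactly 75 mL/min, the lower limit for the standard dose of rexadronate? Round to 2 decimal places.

1.03 mg/dL

Standard dose requires CrCl ≥ 75 mL/min.
Set (140 − 89) × 109 / (72 × SCr) = 75
SCr = (140 − 89) × 109 / (72 × 75) = 1.029 mg/dL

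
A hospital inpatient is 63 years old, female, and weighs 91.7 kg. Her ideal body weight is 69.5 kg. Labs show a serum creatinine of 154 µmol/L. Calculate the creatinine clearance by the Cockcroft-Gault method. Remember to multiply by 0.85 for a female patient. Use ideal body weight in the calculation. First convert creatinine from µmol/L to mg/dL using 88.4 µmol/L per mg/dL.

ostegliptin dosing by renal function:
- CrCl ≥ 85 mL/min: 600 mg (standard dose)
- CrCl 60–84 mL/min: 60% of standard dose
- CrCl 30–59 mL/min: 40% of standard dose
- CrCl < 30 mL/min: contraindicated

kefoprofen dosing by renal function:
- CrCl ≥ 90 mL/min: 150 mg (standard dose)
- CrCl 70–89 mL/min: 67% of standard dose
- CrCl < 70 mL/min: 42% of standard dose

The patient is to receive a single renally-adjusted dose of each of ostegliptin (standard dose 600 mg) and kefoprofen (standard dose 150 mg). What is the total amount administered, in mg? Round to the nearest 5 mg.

305 mg

SCr = 154 / 88.4 = 1.742 mg/dL
CrCl = (140 − 63) × 69.5 / (72 × 1.742) × 0.85 = 5351.5 / 125.42 × 0.85 ≈ 36.3 mL/min
CrCl ≈ 36 mL/min.
ostegliptin: 30–59 mL/min → 40% of 600 mg = 240 mg.
kefoprofen: < 70 mL/min → 42% of 150 mg = 63 mg.
Total = 240 + 63 = 303 mg.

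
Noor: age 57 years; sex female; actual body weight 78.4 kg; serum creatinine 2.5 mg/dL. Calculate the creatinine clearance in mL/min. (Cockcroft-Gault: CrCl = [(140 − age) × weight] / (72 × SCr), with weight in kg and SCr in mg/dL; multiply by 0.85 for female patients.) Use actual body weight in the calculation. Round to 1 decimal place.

CrCl = (140 − 57) × 78.4 / (72 × 2.5) × 0.85 = 6507.2 / 180.00 × 0.85 ≈ 30.7 mL/min

30.7 mL/min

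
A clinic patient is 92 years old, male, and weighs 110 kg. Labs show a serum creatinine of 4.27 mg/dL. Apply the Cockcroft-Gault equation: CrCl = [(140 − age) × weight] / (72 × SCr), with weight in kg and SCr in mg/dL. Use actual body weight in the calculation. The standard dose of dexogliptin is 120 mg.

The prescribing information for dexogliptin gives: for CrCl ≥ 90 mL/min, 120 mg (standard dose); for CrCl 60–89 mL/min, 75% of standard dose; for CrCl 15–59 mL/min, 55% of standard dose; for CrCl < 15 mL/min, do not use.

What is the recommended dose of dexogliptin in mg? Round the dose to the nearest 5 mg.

65 mg

CrCl = (140 − 92) × 110 / (72 × 4.27) = 5280.0 / 307.44 ≈ 17.2 mL/min
CrCl ≈ 17 mL/min → bracket 15–59 mL/min.
55% of 120 mg = 66 mg → 65 mg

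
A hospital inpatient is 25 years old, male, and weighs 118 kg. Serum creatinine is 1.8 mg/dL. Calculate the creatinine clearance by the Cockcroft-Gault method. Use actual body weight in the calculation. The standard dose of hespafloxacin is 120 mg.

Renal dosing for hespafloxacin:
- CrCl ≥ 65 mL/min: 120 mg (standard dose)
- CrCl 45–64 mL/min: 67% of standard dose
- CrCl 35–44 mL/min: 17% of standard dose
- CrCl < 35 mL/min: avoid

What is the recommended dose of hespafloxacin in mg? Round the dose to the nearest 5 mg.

CrCl = (140 − 25) × 118 / (72 × 1.8) = 13570.0 / 129.60 ≈ 104.7 mL/min
CrCl ≈ 105 mL/min → bracket ≥ 65 mL/min.
100% of 120 mg = 120 mg

120 mg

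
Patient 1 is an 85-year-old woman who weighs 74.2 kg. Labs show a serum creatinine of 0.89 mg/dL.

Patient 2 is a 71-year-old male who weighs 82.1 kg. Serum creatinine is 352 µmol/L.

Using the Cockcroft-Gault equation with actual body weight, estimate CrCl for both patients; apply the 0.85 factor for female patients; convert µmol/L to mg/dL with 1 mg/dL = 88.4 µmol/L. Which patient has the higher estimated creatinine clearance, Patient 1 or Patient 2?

Patient 1

Patient 1: CrCl = (140 − 85) × 74.2 / (72 × 0.89) × 0.85 = 4081.0 / 64.08 × 0.85 ≈ 54.1 mL/min
Patient 2: SCr = 352 / 88.4 = 3.982 mg/dL
Patient 2: CrCl = (140 − 71) × 82.1 / (72 × 3.982) = 5664.9 / 286.70 ≈ 19.8 mL/min
54.1 vs 19.8 mL/min → Patient 1 is higher.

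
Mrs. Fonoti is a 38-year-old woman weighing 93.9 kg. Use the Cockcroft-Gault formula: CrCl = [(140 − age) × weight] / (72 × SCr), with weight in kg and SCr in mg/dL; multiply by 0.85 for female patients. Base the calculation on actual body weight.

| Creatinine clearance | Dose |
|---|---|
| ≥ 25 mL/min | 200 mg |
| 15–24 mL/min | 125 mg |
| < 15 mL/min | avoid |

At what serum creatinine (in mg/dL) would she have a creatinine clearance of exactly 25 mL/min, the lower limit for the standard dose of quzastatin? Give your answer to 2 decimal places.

Standard dose requires CrCl ≥ 25 mL/min.
Set (140 − 38) × 93.9 × 0.85 / (72 × SCr) = 25
SCr = (140 − 38) × 93.9 × 0.85 / (72 × 25) = 4.523 mg/dL

4.52 mg/dL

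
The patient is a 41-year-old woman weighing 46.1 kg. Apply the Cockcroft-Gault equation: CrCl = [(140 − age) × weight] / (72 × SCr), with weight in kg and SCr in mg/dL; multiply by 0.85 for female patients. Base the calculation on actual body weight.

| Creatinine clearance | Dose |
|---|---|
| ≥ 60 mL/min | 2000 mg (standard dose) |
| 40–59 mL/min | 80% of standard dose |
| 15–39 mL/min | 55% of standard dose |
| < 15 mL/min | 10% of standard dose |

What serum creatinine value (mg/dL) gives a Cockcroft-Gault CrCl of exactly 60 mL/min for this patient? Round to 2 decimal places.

Standard dose requires CrCl ≥ 60 mL/min.
Set (140 − 41) × 46.1 × 0.85 / (72 × SCr) = 60
SCr = (140 − 41) × 46.1 × 0.85 / (72 × 60) = 0.898 mg/dL

0.90 mg/dL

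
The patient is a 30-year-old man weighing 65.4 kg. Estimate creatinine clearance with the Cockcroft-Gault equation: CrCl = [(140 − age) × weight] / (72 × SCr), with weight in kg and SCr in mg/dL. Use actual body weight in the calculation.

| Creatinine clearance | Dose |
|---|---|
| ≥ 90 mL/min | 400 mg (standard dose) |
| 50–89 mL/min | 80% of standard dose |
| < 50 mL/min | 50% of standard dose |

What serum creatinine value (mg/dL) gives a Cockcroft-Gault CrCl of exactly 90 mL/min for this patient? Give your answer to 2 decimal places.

Standard dose requires CrCl ≥ 90 mL/min.
Set (140 − 30) × 65.4 / (72 × SCr) = 90
SCr = (140 − 30) × 65.4 / (72 × 90) = 1.110 mg/dL

1.11 mg/dL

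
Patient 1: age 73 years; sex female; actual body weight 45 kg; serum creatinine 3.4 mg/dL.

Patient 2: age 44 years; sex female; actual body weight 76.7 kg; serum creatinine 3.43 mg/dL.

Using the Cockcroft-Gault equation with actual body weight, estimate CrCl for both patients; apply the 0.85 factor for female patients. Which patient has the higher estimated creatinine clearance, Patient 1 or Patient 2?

Patient 1: CrCl = (140 − 73) × 45 / (72 × 3.4) × 0.85 = 3015.0 / 244.80 × 0.85 ≈ 10.5 mL/min
Patient 2: CrCl = (140 − 44) × 76.7 / (72 × 3.43) × 0.85 = 7363.2 / 246.96 × 0.85 ≈ 25.3 mL/min
10.5 vs 25.3 mL/min → Patient 2 is higher.

Patient 2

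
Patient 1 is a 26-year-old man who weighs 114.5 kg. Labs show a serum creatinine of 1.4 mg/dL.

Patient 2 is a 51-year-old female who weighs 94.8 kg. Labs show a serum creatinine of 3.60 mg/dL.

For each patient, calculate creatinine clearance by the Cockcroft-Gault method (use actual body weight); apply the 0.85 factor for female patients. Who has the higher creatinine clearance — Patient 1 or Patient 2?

Patient 1

Patient 1: CrCl = (140 − 26) × 114.5 / (72 × 1.4) = 13053.0 / 100.80 ≈ 129.5 mL/min
Patient 2: CrCl = (140 − 51) × 94.8 / (72 × 3.6) × 0.85 = 8437.2 / 259.20 × 0.85 ≈ 27.7 mL/min
129.5 vs 27.7 mL/min → Patient 1 is higher.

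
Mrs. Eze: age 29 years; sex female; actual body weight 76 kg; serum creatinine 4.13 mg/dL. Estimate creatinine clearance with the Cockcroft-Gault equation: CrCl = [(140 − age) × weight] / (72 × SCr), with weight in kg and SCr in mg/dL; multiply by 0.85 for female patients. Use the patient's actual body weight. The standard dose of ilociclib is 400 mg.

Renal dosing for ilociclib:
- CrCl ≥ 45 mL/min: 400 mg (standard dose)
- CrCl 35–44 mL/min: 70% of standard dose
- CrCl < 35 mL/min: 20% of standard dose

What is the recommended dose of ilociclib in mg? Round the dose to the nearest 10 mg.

CrCl = (140 − 29) × 76 / (72 × 4.13) × 0.85 = 8436.0 / 297.36 × 0.85 ≈ 24.1 mL/min
CrCl ≈ 24 mL/min → bracket < 35 mL/min.
20% of 400 mg = 80 mg

80 mg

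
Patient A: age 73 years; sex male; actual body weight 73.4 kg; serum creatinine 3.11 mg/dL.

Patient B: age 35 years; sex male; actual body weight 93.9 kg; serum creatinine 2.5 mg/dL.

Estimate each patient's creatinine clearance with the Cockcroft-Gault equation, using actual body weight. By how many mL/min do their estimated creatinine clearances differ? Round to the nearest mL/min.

33 mL/min

Patient A: CrCl = (140 − 73) × 73.4 / (72 × 3.11) = 4917.8 / 223.92 ≈ 22.0 mL/min
Patient B: CrCl = (140 − 35) × 93.9 / (72 × 2.5) = 9859.5 / 180.00 ≈ 54.8 mL/min
|22.0 − 54.8| = 32.8 mL/min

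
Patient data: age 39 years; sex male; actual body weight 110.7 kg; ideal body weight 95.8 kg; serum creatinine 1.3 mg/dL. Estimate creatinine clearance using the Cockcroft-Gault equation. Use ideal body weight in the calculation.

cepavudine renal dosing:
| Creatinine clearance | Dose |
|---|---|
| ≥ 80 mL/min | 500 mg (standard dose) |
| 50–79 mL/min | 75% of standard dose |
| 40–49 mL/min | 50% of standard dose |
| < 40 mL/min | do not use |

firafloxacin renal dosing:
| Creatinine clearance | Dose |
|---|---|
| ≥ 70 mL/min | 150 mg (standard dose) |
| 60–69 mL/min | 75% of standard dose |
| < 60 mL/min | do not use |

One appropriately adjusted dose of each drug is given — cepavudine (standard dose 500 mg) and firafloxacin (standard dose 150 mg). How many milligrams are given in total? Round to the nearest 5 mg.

CrCl = (140 − 39) × 95.8 / (72 × 1.3) = 9675.8 / 93.60 ≈ 103.4 mL/min
CrCl ≈ 103 mL/min.
cepavudine: ≥ 80 mL/min → 100% of 500 mg = 500 mg.
firafloxacin: ≥ 70 mL/min → 100% of 150 mg = 150 mg.
Total = 500 + 150 = 650 mg.

650 mg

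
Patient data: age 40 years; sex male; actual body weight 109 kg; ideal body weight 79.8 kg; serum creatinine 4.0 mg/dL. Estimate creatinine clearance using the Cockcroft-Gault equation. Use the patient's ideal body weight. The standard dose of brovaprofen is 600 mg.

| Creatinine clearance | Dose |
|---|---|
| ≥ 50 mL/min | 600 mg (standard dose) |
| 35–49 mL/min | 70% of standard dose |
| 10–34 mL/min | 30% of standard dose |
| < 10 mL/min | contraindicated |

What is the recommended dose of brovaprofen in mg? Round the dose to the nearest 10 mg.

180 mg

CrCl = (140 − 40) × 79.8 / (72 × 4) = 7980.0 / 288.00 ≈ 27.7 mL/min
CrCl ≈ 28 mL/min → bracket 10–34 mL/min.
30% of 600 mg = 180 mg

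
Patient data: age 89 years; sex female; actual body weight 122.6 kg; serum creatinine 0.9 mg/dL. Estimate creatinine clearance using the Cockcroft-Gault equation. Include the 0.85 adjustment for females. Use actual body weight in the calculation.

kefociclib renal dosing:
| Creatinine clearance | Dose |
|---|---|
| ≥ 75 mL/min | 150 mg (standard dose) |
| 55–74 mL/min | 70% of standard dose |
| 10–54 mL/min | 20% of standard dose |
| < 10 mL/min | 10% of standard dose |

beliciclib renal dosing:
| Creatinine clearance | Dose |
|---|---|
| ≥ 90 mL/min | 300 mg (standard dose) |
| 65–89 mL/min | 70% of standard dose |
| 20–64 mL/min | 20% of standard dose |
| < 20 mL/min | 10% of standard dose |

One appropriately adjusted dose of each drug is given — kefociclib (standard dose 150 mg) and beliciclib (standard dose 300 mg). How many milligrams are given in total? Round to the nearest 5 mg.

CrCl = (140 − 89) × 122.6 / (72 × 0.9) × 0.85 = 6252.6 / 64.80 × 0.85 ≈ 82.0 mL/min
CrCl ≈ 82 mL/min.
kefociclib: ≥ 75 mL/min → 100% of 150 mg = 150 mg.
beliciclib: 65–89 mL/min → 70% of 300 mg = 210 mg.
Total = 150 + 210 = 360 mg.

360 mg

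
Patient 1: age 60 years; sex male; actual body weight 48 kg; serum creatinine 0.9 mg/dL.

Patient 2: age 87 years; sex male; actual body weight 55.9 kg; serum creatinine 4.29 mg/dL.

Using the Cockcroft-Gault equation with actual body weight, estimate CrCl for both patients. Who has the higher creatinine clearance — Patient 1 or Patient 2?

Patient 1: CrCl = (140 − 60) × 48 / (72 × 0.9) = 3840.0 / 64.80 ≈ 59.3 mL/min
Patient 2: CrCl = (140 − 87) × 55.9 / (72 × 4.29) = 2962.7 / 308.88 ≈ 9.6 mL/min
59.3 vs 9.6 mL/min → Patient 1 is higher.

Patient 1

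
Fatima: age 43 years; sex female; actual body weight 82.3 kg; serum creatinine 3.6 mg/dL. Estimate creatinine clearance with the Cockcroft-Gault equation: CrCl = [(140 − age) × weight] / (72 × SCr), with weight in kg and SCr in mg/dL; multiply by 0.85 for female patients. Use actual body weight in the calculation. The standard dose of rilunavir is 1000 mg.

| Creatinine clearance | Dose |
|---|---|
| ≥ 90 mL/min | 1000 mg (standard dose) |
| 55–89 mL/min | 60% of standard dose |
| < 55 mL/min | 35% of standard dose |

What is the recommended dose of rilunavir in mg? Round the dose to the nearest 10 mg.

350 mg

CrCl = (140 − 43) × 82.3 / (72 × 3.6) × 0.85 = 7983.1 / 259.20 × 0.85 ≈ 26.2 mL/min
CrCl ≈ 26 mL/min → bracket < 55 mL/min.
35% of 1000 mg = 350 mg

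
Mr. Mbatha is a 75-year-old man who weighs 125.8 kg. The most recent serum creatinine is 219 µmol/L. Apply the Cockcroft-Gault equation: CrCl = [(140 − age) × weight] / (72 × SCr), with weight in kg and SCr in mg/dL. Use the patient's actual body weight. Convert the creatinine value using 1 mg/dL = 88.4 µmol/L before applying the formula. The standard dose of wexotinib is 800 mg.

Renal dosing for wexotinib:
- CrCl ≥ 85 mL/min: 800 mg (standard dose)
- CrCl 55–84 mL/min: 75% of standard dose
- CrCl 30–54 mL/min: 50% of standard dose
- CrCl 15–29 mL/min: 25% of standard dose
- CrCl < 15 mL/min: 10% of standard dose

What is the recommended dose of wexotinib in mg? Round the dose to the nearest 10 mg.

SCr = 219 / 88.4 = 2.477 mg/dL
CrCl = (140 − 75) × 125.8 / (72 × 2.477) = 8177.0 / 178.34 ≈ 45.8 mL/min
CrCl ≈ 46 mL/min → bracket 30–54 mL/min.
50% of 800 mg = 400 mg

400 mg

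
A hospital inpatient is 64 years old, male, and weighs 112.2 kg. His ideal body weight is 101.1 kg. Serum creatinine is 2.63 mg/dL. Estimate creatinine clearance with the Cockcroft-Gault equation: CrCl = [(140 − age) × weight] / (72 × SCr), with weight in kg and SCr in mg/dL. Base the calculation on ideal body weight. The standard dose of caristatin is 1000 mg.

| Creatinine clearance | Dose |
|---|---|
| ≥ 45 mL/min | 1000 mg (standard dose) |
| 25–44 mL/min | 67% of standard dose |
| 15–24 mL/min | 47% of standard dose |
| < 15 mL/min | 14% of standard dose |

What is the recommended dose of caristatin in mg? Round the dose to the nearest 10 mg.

670 mg

CrCl = (140 − 64) × 101.1 / (72 × 2.63) = 7683.6 / 189.36 ≈ 40.6 mL/min
CrCl ≈ 41 mL/min → bracket 25–44 mL/min.
67% of 1000 mg = 670 mg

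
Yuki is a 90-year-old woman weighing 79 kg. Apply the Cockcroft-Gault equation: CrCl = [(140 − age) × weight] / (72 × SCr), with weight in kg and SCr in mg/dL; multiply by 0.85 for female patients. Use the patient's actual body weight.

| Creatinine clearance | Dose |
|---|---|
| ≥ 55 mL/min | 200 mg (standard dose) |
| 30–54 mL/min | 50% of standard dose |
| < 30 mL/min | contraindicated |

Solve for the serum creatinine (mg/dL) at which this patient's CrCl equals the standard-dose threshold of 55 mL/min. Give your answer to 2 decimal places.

0.85 mg/dL

Standard dose requires CrCl ≥ 55 mL/min.
Set (140 − 90) × 79 × 0.85 / (72 × SCr) = 55
SCr = (140 − 90) × 79 × 0.85 / (72 × 55) = 0.848 mg/dL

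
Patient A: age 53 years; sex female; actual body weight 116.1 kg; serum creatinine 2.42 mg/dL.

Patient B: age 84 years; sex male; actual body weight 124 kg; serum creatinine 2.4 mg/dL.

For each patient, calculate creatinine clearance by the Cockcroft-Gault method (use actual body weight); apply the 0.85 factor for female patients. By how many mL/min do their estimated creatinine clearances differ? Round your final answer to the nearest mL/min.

Patient A: CrCl = (140 − 53) × 116.1 / (72 × 2.42) × 0.85 = 10100.7 / 174.24 × 0.85 ≈ 49.3 mL/min
Patient B: CrCl = (140 − 84) × 124 / (72 × 2.4) = 6944.0 / 172.80 ≈ 40.2 mL/min
|49.3 − 40.2| = 9.1 mL/min

9 mL/min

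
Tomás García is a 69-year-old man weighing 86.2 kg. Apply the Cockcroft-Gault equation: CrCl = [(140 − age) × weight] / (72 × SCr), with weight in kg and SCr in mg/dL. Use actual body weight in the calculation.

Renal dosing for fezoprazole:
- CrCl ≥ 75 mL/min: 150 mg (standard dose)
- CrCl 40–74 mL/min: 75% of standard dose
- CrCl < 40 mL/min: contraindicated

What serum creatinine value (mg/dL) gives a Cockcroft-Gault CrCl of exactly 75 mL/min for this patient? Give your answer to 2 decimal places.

Standard dose requires CrCl ≥ 75 mL/min.
Set (140 − 69) × 86.2 / (72 × SCr) = 75
SCr = (140 − 69) × 86.2 / (72 × 75) = 1.133 mg/dL

1.13 mg/dL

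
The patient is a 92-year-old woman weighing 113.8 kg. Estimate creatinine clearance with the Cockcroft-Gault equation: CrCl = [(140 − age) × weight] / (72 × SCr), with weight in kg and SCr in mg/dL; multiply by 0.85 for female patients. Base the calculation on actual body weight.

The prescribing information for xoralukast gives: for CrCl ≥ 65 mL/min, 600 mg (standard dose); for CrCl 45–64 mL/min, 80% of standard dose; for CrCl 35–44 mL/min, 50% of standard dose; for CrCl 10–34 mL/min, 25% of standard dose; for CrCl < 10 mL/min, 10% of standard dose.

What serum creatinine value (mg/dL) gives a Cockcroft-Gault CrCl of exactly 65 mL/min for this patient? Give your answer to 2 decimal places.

Standard dose requires CrCl ≥ 65 mL/min.
Set (140 − 92) × 113.8 × 0.85 / (72 × SCr) = 65
SCr = (140 − 92) × 113.8 × 0.85 / (72 × 65) = 0.992 mg/dL

0.99 mg/dL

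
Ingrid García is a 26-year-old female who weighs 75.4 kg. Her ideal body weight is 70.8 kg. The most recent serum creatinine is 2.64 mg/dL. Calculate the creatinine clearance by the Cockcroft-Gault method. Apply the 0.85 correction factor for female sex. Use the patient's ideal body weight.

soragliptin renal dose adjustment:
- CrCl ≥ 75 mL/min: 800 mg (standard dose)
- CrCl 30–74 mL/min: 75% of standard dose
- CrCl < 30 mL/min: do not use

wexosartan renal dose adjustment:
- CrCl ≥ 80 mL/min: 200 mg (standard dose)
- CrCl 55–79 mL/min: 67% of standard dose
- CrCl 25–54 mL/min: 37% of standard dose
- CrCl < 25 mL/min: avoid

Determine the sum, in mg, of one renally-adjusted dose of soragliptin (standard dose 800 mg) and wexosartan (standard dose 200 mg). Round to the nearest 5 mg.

CrCl = (140 − 26) × 70.8 / (72 × 2.64) × 0.85 = 8071.2 / 190.08 × 0.85 ≈ 36.1 mL/min
CrCl ≈ 36 mL/min.
soragliptin: 30–74 mL/min → 75% of 800 mg = 600 mg.
wexosartan: 25–54 mL/min → 37% of 200 mg = 74 mg.
Total = 600 + 74 = 674 mg.

675 mg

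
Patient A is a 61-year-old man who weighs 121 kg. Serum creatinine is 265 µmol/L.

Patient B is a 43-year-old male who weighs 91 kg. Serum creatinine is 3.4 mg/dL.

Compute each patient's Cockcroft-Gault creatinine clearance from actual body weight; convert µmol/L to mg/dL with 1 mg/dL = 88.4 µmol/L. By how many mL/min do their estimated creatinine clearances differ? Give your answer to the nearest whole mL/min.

8 mL/min

Patient A: SCr = 265 / 88.4 = 2.998 mg/dL
Patient A: CrCl = (140 − 61) × 121 / (72 × 2.998) = 9559.0 / 215.86 ≈ 44.3 mL/min
Patient B: CrCl = (140 − 43) × 91 / (72 × 3.4) = 8827.0 / 244.80 ≈ 36.1 mL/min
|44.3 − 36.1| = 8.2 mL/min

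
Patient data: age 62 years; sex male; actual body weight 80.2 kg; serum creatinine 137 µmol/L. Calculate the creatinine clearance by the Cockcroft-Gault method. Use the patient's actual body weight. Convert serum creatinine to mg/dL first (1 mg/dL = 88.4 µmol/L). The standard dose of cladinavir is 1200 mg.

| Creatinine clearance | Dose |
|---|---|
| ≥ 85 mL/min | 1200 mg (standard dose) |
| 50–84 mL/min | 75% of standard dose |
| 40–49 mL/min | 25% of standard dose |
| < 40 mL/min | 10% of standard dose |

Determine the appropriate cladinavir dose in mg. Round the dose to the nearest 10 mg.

900 mg

SCr = 137 / 88.4 = 1.55 mg/dL
CrCl = (140 − 62) × 80.2 / (72 × 1.55) = 6255.6 / 111.60 ≈ 56.1 mL/min
CrCl ≈ 56 mL/min → bracket 50–84 mL/min.
75% of 1200 mg = 900 mg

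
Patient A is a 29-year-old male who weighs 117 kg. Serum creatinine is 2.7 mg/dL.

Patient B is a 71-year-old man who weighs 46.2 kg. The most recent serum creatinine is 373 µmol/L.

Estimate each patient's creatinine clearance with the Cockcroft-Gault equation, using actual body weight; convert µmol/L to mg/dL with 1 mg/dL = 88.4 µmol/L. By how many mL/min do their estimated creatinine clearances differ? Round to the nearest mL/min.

56 mL/min

Patient A: CrCl = (140 − 29) × 117 / (72 × 2.7) = 12987.0 / 194.40 ≈ 66.8 mL/min
Patient B: SCr = 373 / 88.4 = 4.219 mg/dL
Patient B: CrCl = (140 − 71) × 46.2 / (72 × 4.219) = 3187.8 / 303.77 ≈ 10.5 mL/min
|66.8 − 10.5| = 56.3 mL/min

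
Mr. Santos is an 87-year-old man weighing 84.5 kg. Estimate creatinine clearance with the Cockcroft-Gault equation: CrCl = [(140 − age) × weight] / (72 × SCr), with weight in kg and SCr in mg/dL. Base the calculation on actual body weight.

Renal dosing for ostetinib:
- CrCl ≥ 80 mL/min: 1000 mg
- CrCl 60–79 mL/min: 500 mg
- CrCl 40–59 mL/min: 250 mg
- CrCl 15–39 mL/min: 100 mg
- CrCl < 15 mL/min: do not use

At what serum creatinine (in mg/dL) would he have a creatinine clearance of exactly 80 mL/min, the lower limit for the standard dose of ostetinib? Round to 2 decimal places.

Standard dose requires CrCl ≥ 80 mL/min.
Set (140 − 87) × 84.5 / (72 × SCr) = 80
SCr = (140 − 87) × 84.5 / (72 × 80) = 0.778 mg/dL

0.78 mg/dL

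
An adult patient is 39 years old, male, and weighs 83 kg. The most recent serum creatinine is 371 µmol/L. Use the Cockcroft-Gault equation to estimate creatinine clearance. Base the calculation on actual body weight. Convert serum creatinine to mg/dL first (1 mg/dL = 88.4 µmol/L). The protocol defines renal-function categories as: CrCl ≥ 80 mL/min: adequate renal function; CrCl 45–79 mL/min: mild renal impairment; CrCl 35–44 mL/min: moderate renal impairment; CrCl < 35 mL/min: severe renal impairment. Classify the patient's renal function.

severe renal impairment

SCr = 371 / 88.4 = 4.197 mg/dL
CrCl = (140 − 39) × 83 / (72 × 4.197) = 8383.0 / 302.18 ≈ 27.7 mL/min
28 mL/min falls in the 'severe renal impairment' range.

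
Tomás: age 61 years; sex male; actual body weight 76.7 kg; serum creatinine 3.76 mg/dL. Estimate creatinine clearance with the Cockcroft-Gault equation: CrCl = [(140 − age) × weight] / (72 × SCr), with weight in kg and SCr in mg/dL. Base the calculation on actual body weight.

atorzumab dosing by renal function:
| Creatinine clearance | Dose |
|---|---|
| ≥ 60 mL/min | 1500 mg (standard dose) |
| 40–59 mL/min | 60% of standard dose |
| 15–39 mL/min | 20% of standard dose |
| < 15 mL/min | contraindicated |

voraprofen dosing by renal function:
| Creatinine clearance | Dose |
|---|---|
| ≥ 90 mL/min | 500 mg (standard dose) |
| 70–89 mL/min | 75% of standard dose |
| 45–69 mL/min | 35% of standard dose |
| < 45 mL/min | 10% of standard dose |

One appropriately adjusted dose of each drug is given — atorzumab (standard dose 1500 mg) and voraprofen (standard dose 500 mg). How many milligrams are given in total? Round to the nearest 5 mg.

350 mg

CrCl = (140 − 61) × 76.7 / (72 × 3.76) = 6059.3 / 270.72 ≈ 22.4 mL/min
CrCl ≈ 22 mL/min.
atorzumab: 15–39 mL/min → 20% of 1500 mg = 300 mg.
voraprofen: < 45 mL/min → 10% of 500 mg = 50 mg.
Total = 300 + 50 = 350 mg.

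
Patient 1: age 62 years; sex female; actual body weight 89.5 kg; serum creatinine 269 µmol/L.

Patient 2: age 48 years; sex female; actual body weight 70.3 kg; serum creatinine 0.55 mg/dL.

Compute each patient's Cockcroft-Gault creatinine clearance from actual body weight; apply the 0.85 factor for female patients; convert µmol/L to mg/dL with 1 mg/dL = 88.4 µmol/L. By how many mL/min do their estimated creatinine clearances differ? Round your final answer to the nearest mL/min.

Patient 1: SCr = 269 / 88.4 = 3.043 mg/dL
Patient 1: CrCl = (140 − 62) × 89.5 / (72 × 3.043) × 0.85 = 6981.0 / 219.10 × 0.85 ≈ 27.1 mL/min
Patient 2: CrCl = (140 − 48) × 70.3 / (72 × 0.55) × 0.85 = 6467.6 / 39.60 × 0.85 ≈ 138.8 mL/min
|27.1 − 138.8| = 111.7 mL/min

112 mL/min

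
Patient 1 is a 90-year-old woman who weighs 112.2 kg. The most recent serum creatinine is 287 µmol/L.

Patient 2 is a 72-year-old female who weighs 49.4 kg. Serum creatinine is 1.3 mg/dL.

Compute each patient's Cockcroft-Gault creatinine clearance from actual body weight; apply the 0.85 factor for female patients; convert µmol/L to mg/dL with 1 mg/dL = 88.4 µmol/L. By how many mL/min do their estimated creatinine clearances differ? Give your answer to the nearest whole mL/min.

10 mL/min

Patient 1: SCr = 287 / 88.4 = 3.247 mg/dL
Patient 1: CrCl = (140 − 90) × 112.2 / (72 × 3.247) × 0.85 = 5610.0 / 233.78 × 0.85 ≈ 20.4 mL/min
Patient 2: CrCl = (140 − 72) × 49.4 / (72 × 1.3) × 0.85 = 3359.2 / 93.60 × 0.85 ≈ 30.5 mL/min
|20.4 − 30.5| = 10.1 mL/min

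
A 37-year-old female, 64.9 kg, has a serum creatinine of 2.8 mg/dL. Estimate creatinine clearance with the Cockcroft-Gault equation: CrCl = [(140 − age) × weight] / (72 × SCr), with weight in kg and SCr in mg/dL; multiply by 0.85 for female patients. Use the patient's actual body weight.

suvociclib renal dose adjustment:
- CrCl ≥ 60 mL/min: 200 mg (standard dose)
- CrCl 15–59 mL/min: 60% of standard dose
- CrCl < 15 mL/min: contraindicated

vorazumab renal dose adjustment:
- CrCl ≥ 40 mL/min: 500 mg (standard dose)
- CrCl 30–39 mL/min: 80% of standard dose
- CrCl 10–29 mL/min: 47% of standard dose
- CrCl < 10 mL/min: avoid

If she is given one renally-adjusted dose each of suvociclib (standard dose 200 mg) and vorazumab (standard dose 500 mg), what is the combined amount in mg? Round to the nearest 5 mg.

CrCl = (140 − 37) × 64.9 / (72 × 2.8) × 0.85 = 6684.7 / 201.60 × 0.85 ≈ 28.2 mL/min
CrCl ≈ 28 mL/min.
suvociclib: 15–59 mL/min → 60% of 200 mg = 120 mg.
vorazumab: 10–29 mL/min → 47% of 500 mg = 235 mg.
Total = 120 + 235 = 355 mg.

355 mg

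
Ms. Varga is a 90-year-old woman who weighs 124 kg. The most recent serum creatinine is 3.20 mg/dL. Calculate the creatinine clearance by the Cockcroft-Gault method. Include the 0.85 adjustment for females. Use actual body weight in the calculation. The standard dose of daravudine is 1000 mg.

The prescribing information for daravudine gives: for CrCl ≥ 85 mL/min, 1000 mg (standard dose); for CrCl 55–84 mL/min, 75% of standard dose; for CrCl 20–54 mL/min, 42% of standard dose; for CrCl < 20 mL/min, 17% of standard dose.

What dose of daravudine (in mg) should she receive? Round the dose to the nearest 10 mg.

CrCl = (140 − 90) × 124 / (72 × 3.2) × 0.85 = 6200.0 / 230.40 × 0.85 ≈ 22.9 mL/min
CrCl ≈ 23 mL/min → bracket 20–54 mL/min.
42% of 1000 mg = 420 mg

420 mg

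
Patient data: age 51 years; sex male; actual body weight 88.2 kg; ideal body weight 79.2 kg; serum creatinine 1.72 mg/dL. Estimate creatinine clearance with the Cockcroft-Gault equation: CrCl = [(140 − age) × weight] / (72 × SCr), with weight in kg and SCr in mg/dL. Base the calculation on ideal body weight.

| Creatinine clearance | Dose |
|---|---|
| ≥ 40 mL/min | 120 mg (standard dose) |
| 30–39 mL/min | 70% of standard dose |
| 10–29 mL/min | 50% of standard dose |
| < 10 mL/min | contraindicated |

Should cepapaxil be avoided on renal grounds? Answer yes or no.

no

CrCl = (140 − 51) × 79.2 / (72 × 1.72) = 7048.8 / 123.84 ≈ 56.9 mL/min
CrCl ≈ 57 mL/min, which is ≥ 10 mL/min.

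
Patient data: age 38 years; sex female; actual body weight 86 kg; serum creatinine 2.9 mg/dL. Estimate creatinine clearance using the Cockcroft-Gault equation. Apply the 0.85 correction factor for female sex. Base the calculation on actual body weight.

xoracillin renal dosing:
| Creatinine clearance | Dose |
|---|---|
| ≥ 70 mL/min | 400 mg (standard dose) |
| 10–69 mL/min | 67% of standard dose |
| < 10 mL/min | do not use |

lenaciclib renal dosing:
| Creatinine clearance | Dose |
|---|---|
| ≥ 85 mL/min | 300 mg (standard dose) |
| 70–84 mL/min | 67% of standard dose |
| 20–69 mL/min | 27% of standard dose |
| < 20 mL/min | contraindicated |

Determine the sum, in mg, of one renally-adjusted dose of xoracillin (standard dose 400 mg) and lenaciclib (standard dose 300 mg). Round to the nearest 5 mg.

CrCl = (140 − 38) × 86 / (72 × 2.9) × 0.85 = 8772.0 / 208.80 × 0.85 ≈ 35.7 mL/min
CrCl ≈ 36 mL/min.
xoracillin: 10–69 mL/min → 67% of 400 mg = 268 mg.
lenaciclib: 20–69 mL/min → 27% of 300 mg = 81 mg.
Total = 268 + 81 = 349 mg.

350 mg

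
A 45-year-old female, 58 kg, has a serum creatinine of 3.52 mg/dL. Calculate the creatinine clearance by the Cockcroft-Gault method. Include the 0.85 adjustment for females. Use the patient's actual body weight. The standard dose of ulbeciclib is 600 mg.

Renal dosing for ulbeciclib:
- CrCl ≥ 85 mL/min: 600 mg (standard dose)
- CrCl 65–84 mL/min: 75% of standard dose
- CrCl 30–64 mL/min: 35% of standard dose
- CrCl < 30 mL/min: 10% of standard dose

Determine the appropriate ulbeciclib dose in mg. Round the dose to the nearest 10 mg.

60 mg

CrCl = (140 − 45) × 58 / (72 × 3.52) × 0.85 = 5510.0 / 253.44 × 0.85 ≈ 18.5 mL/min
CrCl ≈ 18 mL/min → bracket < 30 mL/min.
10% of 600 mg = 60 mg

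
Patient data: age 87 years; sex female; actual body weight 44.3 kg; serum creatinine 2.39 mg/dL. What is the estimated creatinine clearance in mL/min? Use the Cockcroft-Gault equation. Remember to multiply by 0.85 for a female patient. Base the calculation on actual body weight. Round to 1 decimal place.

CrCl = (140 − 87) × 44.3 / (72 × 2.39) × 0.85 = 2347.9 / 172.08 × 0.85 ≈ 11.6 mL/min

11.6 mL/min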